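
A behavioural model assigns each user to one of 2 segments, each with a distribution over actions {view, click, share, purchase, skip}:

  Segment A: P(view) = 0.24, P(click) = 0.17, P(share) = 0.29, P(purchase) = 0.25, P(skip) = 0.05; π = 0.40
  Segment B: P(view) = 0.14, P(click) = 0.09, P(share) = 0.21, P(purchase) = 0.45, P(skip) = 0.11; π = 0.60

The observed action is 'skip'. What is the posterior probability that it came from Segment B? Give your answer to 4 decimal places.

By Bayes' theorem, P(k | x) = π_k f_k(x) / Σ_j π_j f_j(x).
Component likelihoods at x = 'skip':
  L_A = P(skip | comp) = 0.05
  L_B = P(skip | comp) = 0.11
Multiply by the mixture weights:
  π_A·L_A = 0.40 × 0.05 = 0.02
  π_B·L_B = 0.60 × 0.11 = 0.066
Marginal: 0.02 + 0.066 = 0.086
P(Segment B | the observation) = 0.066 / 0.086 ≈ 0.7674

0.7674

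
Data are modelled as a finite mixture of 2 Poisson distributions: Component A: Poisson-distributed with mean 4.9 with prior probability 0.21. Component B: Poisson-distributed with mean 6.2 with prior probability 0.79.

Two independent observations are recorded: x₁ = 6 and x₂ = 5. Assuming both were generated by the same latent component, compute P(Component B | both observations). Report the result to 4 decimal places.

The responsibility of component k is π_k f_k(x) divided by Σ_j π_j f_j(x).
Since both observations come from the same component, the likelihood for component k is f_k(x₁)·f_k(x₂).
  f_A = [e^(−4.9)·4.9^6/6! = 0.143153] × [0.17529] = 0.0250933
  f_B = [e^(−6.2)·6.2^6/6! = 0.1601] × [0.154936] = 0.0248052
Unnormalised posteriors:
  π_A·f_A = 0.21 × 0.0250933 = 0.00526959
  π_B·f_B = 0.79 × 0.0248052 = 0.0195961
Denominator: 0.00526959 + 0.0195961 = 0.0248657
Responsibility of Component B: 0.0195961 / 0.0248657 ≈ 0.7881

0.7881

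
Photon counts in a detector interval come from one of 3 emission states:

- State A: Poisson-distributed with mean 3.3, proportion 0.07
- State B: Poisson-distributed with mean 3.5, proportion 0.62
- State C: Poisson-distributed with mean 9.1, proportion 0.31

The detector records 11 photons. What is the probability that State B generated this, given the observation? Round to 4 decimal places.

0.0145

Posterior ∝ prior × likelihood, so P(k | x) ∝ P(Z=k) f_k(x); normalise over all components.
Evaluate each component's likelihood at the observed value:
  f_A = e^(−3.3)·3.3^11/11! = 0.00046701
  f_B = e^(−3.5)·3.5^11/11! = 0.000730402
  f_C = e^(−9.1)·9.1^11/11! = 0.0991334
Prior × likelihood for each component:
  P(Z=A)·f_A = 0.07 × 0.00046701 = 3.26907e-05
  P(Z=B)·f_B = 0.62 × 0.000730402 = 0.000452849
  P(Z=C)·f_C = 0.31 × 0.0991334 = 0.0307313
Marginal: 3.26907e-05 + 0.000452849 + 0.0307313 = 0.0312169
P(State B | data) ≈ 0.0145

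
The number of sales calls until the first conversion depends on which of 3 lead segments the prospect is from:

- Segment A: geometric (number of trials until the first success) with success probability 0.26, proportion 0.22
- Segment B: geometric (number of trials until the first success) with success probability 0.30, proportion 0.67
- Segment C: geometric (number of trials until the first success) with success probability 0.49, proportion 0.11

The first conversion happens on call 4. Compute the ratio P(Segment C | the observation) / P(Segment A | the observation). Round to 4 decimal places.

Since P(k|x) ∝ π_k f_k(x), the posterior odds are π_i f_i(x) / (π_j f_j(x)).
Geometric probabilities:
  f_A = 0.105358
  f_B = 0.1029
  f_C = 0.064999
Posterior odds = (π_C·f_C) / (π_A·f_A) = (0.11·0.064999) / (0.22·0.105358) = 0.00714989 / 0.0231788 ≈ 0.3085

0.3085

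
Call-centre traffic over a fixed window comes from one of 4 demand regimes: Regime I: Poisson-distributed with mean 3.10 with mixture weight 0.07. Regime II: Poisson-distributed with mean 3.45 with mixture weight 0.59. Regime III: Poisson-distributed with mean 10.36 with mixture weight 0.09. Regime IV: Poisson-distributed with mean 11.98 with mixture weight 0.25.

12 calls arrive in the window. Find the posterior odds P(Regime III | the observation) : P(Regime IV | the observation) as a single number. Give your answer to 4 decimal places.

Posterior odds = (P(Z=i) f_i(x)) / (P(Z=j) f_j(x)); the normalising sum cancels.
Component likelihoods at x = 12 calls:
  L_I = 7.40782e-05
  L_II = 0.000188441
  L_III = 0.101086
  L_IV = 0.114366
Odds = (0.09/0.25) × (0.101086/0.114366) = 0.36 × 0.883878 ≈ 0.3182

0.3182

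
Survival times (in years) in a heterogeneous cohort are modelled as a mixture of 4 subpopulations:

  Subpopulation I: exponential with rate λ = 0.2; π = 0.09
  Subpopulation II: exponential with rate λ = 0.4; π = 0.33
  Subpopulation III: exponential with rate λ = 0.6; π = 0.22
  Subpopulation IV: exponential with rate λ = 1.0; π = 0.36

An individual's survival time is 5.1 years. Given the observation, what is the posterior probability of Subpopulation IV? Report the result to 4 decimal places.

By Bayes' theorem, P(k | x) = w_k f_k(x) / Σ_j w_j f_j(x).
Component likelihoods at x = 5.1 years:
  p_I = 0.072119
  p_II = 0.0520115
  p_III = 0.0281326
  p_IV = 0.00609675
Weight by the priors:
  w_I·p_I = 0.09 × 0.072119 = 0.00649071
  w_II·p_II = 0.33 × 0.0520115 = 0.0171638
  w_III·p_III = 0.22 × 0.0281326 = 0.00618918
  w_IV·p_IV = 0.36 × 0.00609675 = 0.00219483
Marginal: 0.00649071 + 0.0171638 + 0.00618918 + 0.00219483 = 0.0320385
P(Subpopulation IV | data) ≈ 0.0685

0.0685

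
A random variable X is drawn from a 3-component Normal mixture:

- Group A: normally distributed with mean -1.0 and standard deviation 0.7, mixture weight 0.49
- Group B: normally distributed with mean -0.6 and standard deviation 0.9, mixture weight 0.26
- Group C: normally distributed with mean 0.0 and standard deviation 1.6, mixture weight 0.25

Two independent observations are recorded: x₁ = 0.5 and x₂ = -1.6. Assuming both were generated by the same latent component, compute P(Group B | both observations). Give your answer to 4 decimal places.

Apply Bayes' rule: the posterior for each component is proportional to its prior times its likelihood at x.
Since both observations come from the same component, the likelihood for component k is f_k(x₁)·f_k(x₂).
  p_A = [0.057373] × [0.394707] = 0.0226455
  p_B = [0.210033] × [0.239103] = 0.0502194
  p_C = [0.237457] × [0.151232] = 0.035911
Weight by the priors:
  π_A·p_A = 0.49 × 0.0226455 = 0.0110963
  π_B·p_B = 0.26 × 0.0502194 = 0.013057
  π_C·p_C = 0.25 × 0.035911 = 0.00897774
Marginal: 0.0110963 + 0.013057 + 0.00897774 = 0.0331311
So the posterior for Group B is 0.013057 / 0.0331311 ≈ 0.3941.

0.3941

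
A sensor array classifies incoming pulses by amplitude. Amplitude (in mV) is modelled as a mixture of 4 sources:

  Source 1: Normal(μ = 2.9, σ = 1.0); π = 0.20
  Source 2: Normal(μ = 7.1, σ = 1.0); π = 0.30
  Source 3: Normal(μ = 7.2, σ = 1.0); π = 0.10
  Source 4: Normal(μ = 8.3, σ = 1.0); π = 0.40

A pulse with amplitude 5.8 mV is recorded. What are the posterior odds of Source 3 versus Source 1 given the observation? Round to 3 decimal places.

12.577

Posterior odds = (π_i f_i(x)) / (π_j f_j(x)); the normalising sum cancels.
Evaluate each component's likelihood at the observed value:
  L_1 = 0.00595253
  L_2 = 0.171369
  L_3 = 0.149727
  L_4 = 0.0175283
0.0149727 / 0.00119051 ≈ 12.577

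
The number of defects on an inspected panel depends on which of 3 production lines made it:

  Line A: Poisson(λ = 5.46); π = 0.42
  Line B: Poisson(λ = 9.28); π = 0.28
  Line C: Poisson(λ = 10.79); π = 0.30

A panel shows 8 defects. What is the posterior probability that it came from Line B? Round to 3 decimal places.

0.361

Posterior ∝ prior × likelihood, so P(k | x) ∝ π_k f_k(x); normalise over all components.
Component likelihoods at x = 8 defects:
  L_A = e^(−5.46)·5.46^8/8! = 0.0833245
  L_B = e^(−9.28)·9.28^8/8! = 0.127236
  L_C = e^(−10.79)·10.79^8/8! = 0.0938888
Multiply by the mixture weights:
  π_A·L_A = 0.42 × 0.0833245 = 0.0349963
  π_B·L_B = 0.28 × 0.127236 = 0.0356261
  π_C·L_C = 0.30 × 0.0938888 = 0.0281666
Sum: 0.0349963 + 0.0356261 + 0.0281666 = 0.098789
P(Line B | 8 defects) = 0.0356261 / 0.098789 ≈ 0.361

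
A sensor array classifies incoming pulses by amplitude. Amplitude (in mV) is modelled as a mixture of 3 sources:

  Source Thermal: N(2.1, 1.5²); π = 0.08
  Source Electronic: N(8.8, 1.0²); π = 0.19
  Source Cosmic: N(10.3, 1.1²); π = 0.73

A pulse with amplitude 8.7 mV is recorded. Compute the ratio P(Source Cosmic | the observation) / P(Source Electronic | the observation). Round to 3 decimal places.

1.219

Since P(k|x) ∝ π_k f_k(x), the posterior odds are π_i f_i(x) / (π_j f_j(x)).
Normal densities:
  p_Thermal = (1/(1.5·√(2π)))·exp(−(8.7−2.1)²/(2·1.5²)) = 0.265962·exp(-9.68000) = 1.66283e-05
  p_Electronic = (1/(1.0·√(2π)))·exp(−(8.7−8.8)²/(2·1.0²)) = 0.398942·exp(-0.00500) = 0.396953
  p_Cosmic = (1/(1.1·√(2π)))·exp(−(8.7−10.3)²/(2·1.1²)) = 0.362675·exp(-1.05785) = 0.125921
Posterior odds = (π_Cosmic·p_Cosmic) / (π_Electronic·p_Electronic) = (0.73·0.125921) / (0.19·0.396953) = 0.0919224 / 0.075421 ≈ 1.219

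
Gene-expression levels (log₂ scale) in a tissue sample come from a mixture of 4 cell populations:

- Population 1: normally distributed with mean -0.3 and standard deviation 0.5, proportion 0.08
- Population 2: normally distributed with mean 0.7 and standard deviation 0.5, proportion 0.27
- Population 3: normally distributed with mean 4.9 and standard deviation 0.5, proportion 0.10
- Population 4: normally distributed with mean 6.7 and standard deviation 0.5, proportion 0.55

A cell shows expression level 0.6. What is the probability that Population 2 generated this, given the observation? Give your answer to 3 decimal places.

The responsibility of component k is π_k f_k(x) divided by Σ_j π_j f_j(x).
Component likelihoods at x = 0.6:
  f_1 = (1/(0.5·√(2π)))·exp(−(0.6−-0.3)²/(2·0.5²)) = 0.797885·exp(-1.62000) = 0.1579
  f_2 = (1/(0.5·√(2π)))·exp(−(0.6−0.7)²/(2·0.5²)) = 0.797885·exp(-0.02000) = 0.782085
  f_3 = (1/(0.5·√(2π)))·exp(−(0.6−4.9)²/(2·0.5²)) = 0.797885·exp(-36.98000) = 6.94593e-17
  f_4 = (1/(0.5·√(2π)))·exp(−(0.6−6.7)²/(2·0.5²)) = 0.797885·exp(-74.42000) = 3.8172e-33
Unnormalised posteriors:
  π_1·f_1 = 0.08 × 0.1579 = 0.012632
  π_2·f_2 = 0.27 × 0.782085 = 0.211163
  π_3·f_3 = 0.10 × 6.94593e-17 = 6.94593e-18
  π_4·f_4 = 0.55 × 3.8172e-33 = 2.09946e-33
Normaliser: 0.012632 + 0.211163 + 6.94593e-18 + 2.09946e-33 = 0.223795
Responsibility of Population 2: 0.211163 / 0.223795 ≈ 0.944

0.944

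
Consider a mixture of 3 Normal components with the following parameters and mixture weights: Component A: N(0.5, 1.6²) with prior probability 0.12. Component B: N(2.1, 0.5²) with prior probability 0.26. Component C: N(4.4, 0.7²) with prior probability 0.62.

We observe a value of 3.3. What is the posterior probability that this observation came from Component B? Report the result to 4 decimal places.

0.0963

By Bayes' theorem, P(k | x) = w_k f_k(x) / Σ_j w_j f_j(x).
Evaluate each component's likelihood at the observed value:
  f_A = (1/(1.6·√(2π)))·exp(−(3.3−0.5)²/(2·1.6²)) = 0.249339·exp(-1.53125) = 0.0539233
  f_B = (1/(0.5·√(2π)))·exp(−(3.3−2.1)²/(2·0.5²)) = 0.797885·exp(-2.88000) = 0.0447891
  f_C = (1/(0.7·√(2π)))·exp(−(3.3−4.4)²/(2·0.7²)) = 0.569918·exp(-1.23469) = 0.165803
Weight by the priors:
  w_A·f_A = 0.12 × 0.0539233 = 0.0064708
  w_B·f_B = 0.26 × 0.0447891 = 0.0116452
  w_C·f_C = 0.62 × 0.165803 = 0.102798
Sum: 0.0064708 + 0.0116452 + 0.102798 = 0.120914
P(Component B | the observation) ≈ 0.0963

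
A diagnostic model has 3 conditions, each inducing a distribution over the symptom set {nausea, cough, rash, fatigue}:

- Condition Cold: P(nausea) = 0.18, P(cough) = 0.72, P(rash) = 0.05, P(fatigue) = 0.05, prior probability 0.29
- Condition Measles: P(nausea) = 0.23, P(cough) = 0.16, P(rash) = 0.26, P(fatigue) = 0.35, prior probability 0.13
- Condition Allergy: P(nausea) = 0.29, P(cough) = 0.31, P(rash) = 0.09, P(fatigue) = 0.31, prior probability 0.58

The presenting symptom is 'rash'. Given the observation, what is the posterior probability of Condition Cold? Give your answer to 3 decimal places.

0.144

The responsibility of component k is w_k f_k(x) divided by Σ_j w_j f_j(x).
Evaluate each component's likelihood at the observed value:
  f_Cold = P(rash | comp) = 0.05
  f_Measles = P(rash | comp) = 0.26
  f_Allergy = P(rash | comp) = 0.09
Multiply by the mixture weights:
  w_Cold·f_Cold = 0.29 × 0.05 = 0.0145
  w_Measles·f_Measles = 0.13 × 0.26 = 0.0338
  w_Allergy·f_Allergy = 0.58 × 0.09 = 0.0522
Normaliser: 0.0145 + 0.0338 + 0.0522 = 0.1005
So the posterior for Condition Cold is 0.0145 / 0.1005 ≈ 0.144.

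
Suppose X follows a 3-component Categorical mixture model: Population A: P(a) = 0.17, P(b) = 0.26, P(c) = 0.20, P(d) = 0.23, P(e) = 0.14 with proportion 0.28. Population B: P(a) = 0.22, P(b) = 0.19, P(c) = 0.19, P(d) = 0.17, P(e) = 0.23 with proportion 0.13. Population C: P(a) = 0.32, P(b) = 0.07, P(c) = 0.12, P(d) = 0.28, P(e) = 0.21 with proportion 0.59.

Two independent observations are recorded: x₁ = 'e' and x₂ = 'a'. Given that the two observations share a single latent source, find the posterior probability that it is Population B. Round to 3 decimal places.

0.124

Apply Bayes' rule: the posterior for each component is proportional to its prior times its likelihood at x.
Since both observations come from the same component, the likelihood for component k is f_k(x₁)·f_k(x₂).
  p_A = [0.14] × [0.17] = 0.0238
  p_B = [0.23] × [0.22] = 0.0506
  p_C = [0.21] × [0.32] = 0.0672
Prior × likelihood for each component:
  π_A·p_A = 0.28 × 0.0238 = 0.006664
  π_B·p_B = 0.13 × 0.0506 = 0.006578
  π_C·p_C = 0.59 × 0.0672 = 0.039648
Marginal: 0.006664 + 0.006578 + 0.039648 = 0.05289
So the posterior for Population B is 0.006578 / 0.05289 ≈ 0.124.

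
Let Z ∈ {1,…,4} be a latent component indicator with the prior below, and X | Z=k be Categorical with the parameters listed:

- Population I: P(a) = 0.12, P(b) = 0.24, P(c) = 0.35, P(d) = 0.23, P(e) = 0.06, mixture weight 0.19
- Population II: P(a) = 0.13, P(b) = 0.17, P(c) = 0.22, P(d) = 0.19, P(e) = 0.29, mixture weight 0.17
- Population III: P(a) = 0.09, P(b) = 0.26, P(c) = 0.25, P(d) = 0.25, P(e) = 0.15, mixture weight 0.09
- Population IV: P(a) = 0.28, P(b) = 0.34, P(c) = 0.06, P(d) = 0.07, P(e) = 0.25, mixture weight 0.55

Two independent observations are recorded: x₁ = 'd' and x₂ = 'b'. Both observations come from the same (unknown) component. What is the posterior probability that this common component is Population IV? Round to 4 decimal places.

The responsibility of component k is w_k f_k(x) divided by Σ_j w_j f_j(x).
Since both observations come from the same component, the likelihood for component k is f_k(x₁)·f_k(x₂).
  L_I = [P(d | comp) = 0.23] × [0.24] = 0.0552
  L_II = [P(d | comp) = 0.19] × [0.17] = 0.0323
  L_III = [P(d | comp) = 0.25] × [0.26] = 0.065
  L_IV = [P(d | comp) = 0.07] × [0.34] = 0.0238
Multiply by the mixture weights:
  w_I·L_I = 0.19 × 0.0552 = 0.010488
  w_II·L_II = 0.17 × 0.0323 = 0.005491
  w_III·L_III = 0.09 × 0.065 = 0.00585
  w_IV·L_IV = 0.55 × 0.0238 = 0.01309
Evidence: 0.010488 + 0.005491 + 0.00585 + 0.01309 = 0.034919
So the posterior for Population IV is 0.01309 / 0.034919 ≈ 0.3749.

0.3749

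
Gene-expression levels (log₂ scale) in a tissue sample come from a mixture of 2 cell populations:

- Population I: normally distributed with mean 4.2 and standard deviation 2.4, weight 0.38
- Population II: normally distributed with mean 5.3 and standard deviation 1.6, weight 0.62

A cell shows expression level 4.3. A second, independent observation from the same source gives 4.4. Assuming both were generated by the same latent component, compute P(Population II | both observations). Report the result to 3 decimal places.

Posterior ∝ prior × likelihood, so P(k | x) ∝ w_k f_k(x); normalise over all components.
Since both observations come from the same component, the likelihood for component k is f_k(x₁)·f_k(x₂).
  f_I = [(1/(2.4·√(2π)))·exp(−(4.3−4.2)²/(2·2.4²)) = 0.166226·exp(-0.00087) = 0.166082] × [0.16565] = 0.0275114
  f_II = [(1/(1.6·√(2π)))·exp(−(4.3−5.3)²/(2·1.6²)) = 0.249339·exp(-0.19531) = 0.205101] × [0.212855] = 0.0436566
Weight by the priors:
  w_I·f_I = 0.38 × 0.0275114 = 0.0104543
  w_II·f_II = 0.62 × 0.0436566 = 0.0270671
Sum: 0.0104543 + 0.0270671 = 0.0375214
Responsibility of Population II: 0.0270671 / 0.0375214 ≈ 0.721

0.721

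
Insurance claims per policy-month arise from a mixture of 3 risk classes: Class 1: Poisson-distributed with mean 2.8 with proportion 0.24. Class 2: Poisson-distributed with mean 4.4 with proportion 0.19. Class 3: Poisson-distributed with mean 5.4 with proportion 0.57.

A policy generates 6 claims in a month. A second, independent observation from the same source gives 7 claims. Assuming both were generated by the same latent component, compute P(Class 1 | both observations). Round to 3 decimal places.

0.013

P(component k | x) = P(Z=k)·f_k(x) / marginal(x), where marginal(x) = Σ_j P(Z=j)·f_j(x).
Since both observations come from the same component, the likelihood for component k is f_k(x₁)·f_k(x₂).
  f_1 = [e^(−2.8)·2.8^6/6! = 0.0406997] × [0.0162799] = 0.000662586
  f_2 = [e^(−4.4)·4.4^6/6! = 0.123734] × [0.0777754] = 0.00962344
  f_3 = [e^(−5.4)·5.4^6/6! = 0.155539] × [0.119987] = 0.0186627
Weight by the priors:
  P(Z=1)·f_1 = 0.24 × 0.000662586 = 0.000159021
  P(Z=2)·f_2 = 0.19 × 0.00962344 = 0.00182845
  P(Z=3)·f_3 = 0.57 × 0.0186627 = 0.0106378
Denominator: 0.000159021 + 0.00182845 + 0.0106378 = 0.0126252
P(Class 1 | x) ≈ 0.013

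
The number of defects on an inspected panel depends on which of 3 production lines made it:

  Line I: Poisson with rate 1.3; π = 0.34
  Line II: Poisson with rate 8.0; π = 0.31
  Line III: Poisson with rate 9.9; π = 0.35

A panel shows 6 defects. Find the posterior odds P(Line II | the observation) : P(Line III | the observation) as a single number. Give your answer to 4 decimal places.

1.6489

The posterior odds equal the prior odds times the likelihood ratio: (π_i/π_j)·(f_i(x)/f_j(x)).
Component likelihoods at x = 6 defects:
  L_I = e^(−1.3)·1.3^6/6! = 0.00182703
  L_II = e^(−8.0)·8.0^6/6! = 0.122138
  L_III = e^(−9.9)·9.9^6/6! = 0.065609
Odds = (0.31/0.35) × (0.122138/0.065609) = 0.885714 × 1.86161 ≈ 1.6489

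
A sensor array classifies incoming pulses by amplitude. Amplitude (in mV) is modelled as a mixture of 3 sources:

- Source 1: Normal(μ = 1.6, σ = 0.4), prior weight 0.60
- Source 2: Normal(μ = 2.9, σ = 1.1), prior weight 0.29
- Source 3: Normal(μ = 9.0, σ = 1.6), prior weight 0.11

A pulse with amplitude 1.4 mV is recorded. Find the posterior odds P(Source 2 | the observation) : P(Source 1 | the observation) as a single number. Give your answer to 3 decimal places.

Only the two components matter; the odds are (P(Z=i) f_i(x)) / (P(Z=j) f_j(x)).
Component likelihoods at x = 1.4 mV:
  L_1 = (1/(0.4·√(2π)))·exp(−(1.4−1.6)²/(2·0.4²)) = 0.997356·exp(-0.12500) = 0.880163
  L_2 = (1/(1.1·√(2π)))·exp(−(1.4−2.9)²/(2·1.1²)) = 0.362675·exp(-0.92975) = 0.14313
  L_3 = (1/(1.6·√(2π)))·exp(−(1.4−9.0)²/(2·1.6²)) = 0.249339·exp(-11.28125) = 3.14344e-06
0.0415077 / 0.528098 ≈ 0.079

0.079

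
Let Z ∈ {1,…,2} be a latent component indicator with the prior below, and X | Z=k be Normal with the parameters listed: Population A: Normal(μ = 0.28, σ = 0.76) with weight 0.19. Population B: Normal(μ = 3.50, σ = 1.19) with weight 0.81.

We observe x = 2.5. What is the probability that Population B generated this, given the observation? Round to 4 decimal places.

0.9927

By Bayes' theorem, P(k | x) = π_k f_k(x) / Σ_j π_j f_j(x).
Normal densities:
  p_A = 0.00736677
  p_B = 0.235517
Multiply by the mixture weights:
  π_A·p_A = 0.19 × 0.00736677 = 0.00139969
  π_B·p_B = 0.81 × 0.235517 = 0.190768
Denominator: 0.00139969 + 0.190768 = 0.192168
So the posterior for Population B is 0.190768 / 0.192168 ≈ 0.9927.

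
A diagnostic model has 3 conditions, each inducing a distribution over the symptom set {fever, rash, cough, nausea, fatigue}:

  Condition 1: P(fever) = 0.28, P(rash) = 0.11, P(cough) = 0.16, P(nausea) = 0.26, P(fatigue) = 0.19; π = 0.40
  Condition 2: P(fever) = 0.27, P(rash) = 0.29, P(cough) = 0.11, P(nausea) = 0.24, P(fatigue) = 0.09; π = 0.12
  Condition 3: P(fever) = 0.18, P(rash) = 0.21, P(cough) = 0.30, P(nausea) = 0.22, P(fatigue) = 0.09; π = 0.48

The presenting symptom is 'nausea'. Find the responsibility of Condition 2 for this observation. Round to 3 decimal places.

The responsibility of component k is w_k f_k(x) divided by Σ_j w_j f_j(x).
Categorical probabilities:
  L_1 = P(nausea | comp) = 0.26
  L_2 = P(nausea | comp) = 0.24
  L_3 = P(nausea | comp) = 0.22
Unnormalised posteriors:
  w_1·L_1 = 0.40 × 0.26 = 0.104
  w_2·L_2 = 0.12 × 0.24 = 0.0288
  w_3·L_3 = 0.48 × 0.22 = 0.1056
Marginal: 0.104 + 0.0288 + 0.1056 = 0.2384
P(Condition 2 | the observation) = 0.0288 / 0.2384 ≈ 0.121

0.121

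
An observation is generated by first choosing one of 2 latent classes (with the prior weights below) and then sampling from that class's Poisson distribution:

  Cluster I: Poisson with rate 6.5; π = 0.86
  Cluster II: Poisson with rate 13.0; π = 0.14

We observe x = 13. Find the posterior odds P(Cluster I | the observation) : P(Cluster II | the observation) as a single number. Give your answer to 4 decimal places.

The posterior odds equal the prior odds times the likelihood ratio: (π_i/π_j)·(f_i(x)/f_j(x)).
Evaluate each component's likelihood at the observed value:
  f_I = e^(−6.5)·6.5^13/13! = 0.00892646
  f_II = e^(−13.0)·13.0^13/13! = 0.10994
0.00767675 / 0.0153916 ≈ 0.4988

0.4988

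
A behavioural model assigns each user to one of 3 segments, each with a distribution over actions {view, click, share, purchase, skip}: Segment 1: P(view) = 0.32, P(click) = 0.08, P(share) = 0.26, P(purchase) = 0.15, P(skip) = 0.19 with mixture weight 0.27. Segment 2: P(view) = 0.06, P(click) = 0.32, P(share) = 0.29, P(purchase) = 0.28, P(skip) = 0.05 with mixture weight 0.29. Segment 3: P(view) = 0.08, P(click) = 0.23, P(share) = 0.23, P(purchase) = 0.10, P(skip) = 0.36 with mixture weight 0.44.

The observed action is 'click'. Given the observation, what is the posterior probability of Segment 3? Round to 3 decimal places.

By Bayes' theorem, P(k | x) = π_k f_k(x) / Σ_j π_j f_j(x).
Evaluate each component's likelihood at the observed value:
  f_1 = P(click | comp) = 0.08
  f_2 = P(click | comp) = 0.32
  f_3 = P(click | comp) = 0.23
Prior × likelihood for each component:
  π_1·f_1 = 0.27 × 0.08 = 0.0216
  π_2·f_2 = 0.29 × 0.32 = 0.0928
  π_3·f_3 = 0.44 × 0.23 = 0.1012
Evidence: 0.0216 + 0.0928 + 0.1012 = 0.2156
Responsibility of Segment 3: 0.1012 / 0.2156 ≈ 0.469

0.469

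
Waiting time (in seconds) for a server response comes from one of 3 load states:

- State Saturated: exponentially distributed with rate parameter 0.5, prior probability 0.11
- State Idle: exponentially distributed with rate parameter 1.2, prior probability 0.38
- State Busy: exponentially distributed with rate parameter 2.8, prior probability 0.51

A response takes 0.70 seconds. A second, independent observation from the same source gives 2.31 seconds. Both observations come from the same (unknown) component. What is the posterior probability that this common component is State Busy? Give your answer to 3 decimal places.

Apply Bayes' rule: the posterior for each component is proportional to its prior times its likelihood at x.
Since both observations come from the same component, the likelihood for component k is f_k(x₁)·f_k(x₂).
  p_Saturated = [0.352344] × [0.157529] = 0.0555043
  p_Idle = [0.518053] × [0.0750442] = 0.0388768
  p_Busy = [0.394404] × [0.00434652] = 0.00171428
Prior × likelihood for each component:
  π_Saturated·p_Saturated = 0.11 × 0.0555043 = 0.00610548
  π_Idle·p_Idle = 0.38 × 0.0388768 = 0.0147732
  π_Busy·p_Busy = 0.51 × 0.00171428 = 0.000874284
Marginal: 0.00610548 + 0.0147732 + 0.000874284 = 0.021753
Responsibility of State Busy: 0.000874284 / 0.021753 ≈ 0.040

0.040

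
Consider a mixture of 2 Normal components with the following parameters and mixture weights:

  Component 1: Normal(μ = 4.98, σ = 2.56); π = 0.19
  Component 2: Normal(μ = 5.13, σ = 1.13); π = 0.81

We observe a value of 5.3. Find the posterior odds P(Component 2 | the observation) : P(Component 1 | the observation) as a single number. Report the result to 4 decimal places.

Posterior odds = (P(Z=i) f_i(x)) / (P(Z=j) f_j(x)); the normalising sum cancels.
Evaluate each component's likelihood at the observed value:
  L_1 = (1/(2.56·√(2π)))·exp(−(5.3−4.98)²/(2·2.56²)) = 0.155837·exp(-0.00781) = 0.154624
  L_2 = (1/(1.13·√(2π)))·exp(−(5.3−5.13)²/(2·1.13²)) = 0.353046·exp(-0.01132) = 0.349074
Posterior odds = (P(Z=2)·L_2) / (P(Z=1)·L_1) = (0.81·0.349074) / (0.19·0.154624) = 0.28275 / 0.0293786 ≈ 9.6243

9.6243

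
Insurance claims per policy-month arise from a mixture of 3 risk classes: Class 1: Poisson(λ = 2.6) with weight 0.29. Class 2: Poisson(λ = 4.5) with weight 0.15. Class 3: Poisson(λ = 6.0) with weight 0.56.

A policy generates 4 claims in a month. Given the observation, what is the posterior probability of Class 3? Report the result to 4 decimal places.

P(component k | x) = P(Z=k)·f_k(x) / marginal(x), where marginal(x) = Σ_j P(Z=j)·f_j(x).
Component likelihoods at x = 4 claims:
  f_1 = 0.141422
  f_2 = 0.189808
  f_3 = 0.133853
Multiply by the mixture weights:
  P(Z=1)·f_1 = 0.29 × 0.141422 = 0.0410123
  P(Z=2)·f_2 = 0.15 × 0.189808 = 0.0284711
  P(Z=3)·f_3 = 0.56 × 0.133853 = 0.0749575
Evidence: 0.0410123 + 0.0284711 + 0.0749575 = 0.144441
Responsibility of Class 3: 0.0749575 / 0.144441 ≈ 0.5189

0.5189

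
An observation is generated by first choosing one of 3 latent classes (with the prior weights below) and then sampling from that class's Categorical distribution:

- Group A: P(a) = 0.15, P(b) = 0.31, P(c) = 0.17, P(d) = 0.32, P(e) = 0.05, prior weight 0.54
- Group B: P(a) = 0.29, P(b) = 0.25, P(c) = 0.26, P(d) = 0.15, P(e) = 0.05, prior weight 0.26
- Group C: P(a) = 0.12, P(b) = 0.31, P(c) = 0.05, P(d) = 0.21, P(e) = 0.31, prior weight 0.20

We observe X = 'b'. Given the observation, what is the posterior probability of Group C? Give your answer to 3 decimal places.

Posterior ∝ prior × likelihood, so P(k | x) ∝ π_k f_k(x); normalise over all components.
Component likelihoods at x = 'b':
  p_A = 0.31
  p_B = 0.25
  p_C = 0.31
Prior × likelihood for each component:
  π_A·p_A = 0.54 × 0.31 = 0.1674
  π_B·p_B = 0.26 × 0.25 = 0.065
  π_C·p_C = 0.20 × 0.31 = 0.062
Evidence: 0.1674 + 0.065 + 0.062 = 0.2944
P(Group C | 'b') ≈ 0.211

0.211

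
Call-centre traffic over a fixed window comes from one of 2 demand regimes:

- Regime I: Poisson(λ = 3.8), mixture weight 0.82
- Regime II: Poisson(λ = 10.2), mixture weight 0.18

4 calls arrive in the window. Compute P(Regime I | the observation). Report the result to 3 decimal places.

By Bayes' theorem, P(k | x) = w_k f_k(x) / Σ_j w_j f_j(x).
Poisson probabilities:
  p_I = 0.194359
  p_II = 0.0167643
Unnormalised posteriors:
  w_I·p_I = 0.82 × 0.194359 = 0.159374
  w_II·p_II = 0.18 × 0.0167643 = 0.00301758
Normaliser: 0.159374 + 0.00301758 = 0.162392
Responsibility of Regime I: 0.159374 / 0.162392 ≈ 0.981

0.981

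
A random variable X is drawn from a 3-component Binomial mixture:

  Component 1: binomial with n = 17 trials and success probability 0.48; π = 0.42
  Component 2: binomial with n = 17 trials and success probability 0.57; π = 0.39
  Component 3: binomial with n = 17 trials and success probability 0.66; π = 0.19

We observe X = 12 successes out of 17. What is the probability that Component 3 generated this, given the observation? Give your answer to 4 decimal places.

Apply Bayes' rule: the posterior for each component is proportional to its prior times its likelihood at x.
Binomial probabilities:
  f_1 = 0.0351935
  f_2 = 0.107002
  f_3 = 0.192076
Prior × likelihood for each component:
  P(Z=1)·f_1 = 0.42 × 0.0351935 = 0.0147812
  P(Z=2)·f_2 = 0.39 × 0.107002 = 0.0417307
  P(Z=3)·f_3 = 0.19 × 0.192076 = 0.0364944
Denominator: 0.0147812 + 0.0417307 + 0.0364944 = 0.0930063
P(Component 3 | 12 successes out of 17) ≈ 0.3924

0.3924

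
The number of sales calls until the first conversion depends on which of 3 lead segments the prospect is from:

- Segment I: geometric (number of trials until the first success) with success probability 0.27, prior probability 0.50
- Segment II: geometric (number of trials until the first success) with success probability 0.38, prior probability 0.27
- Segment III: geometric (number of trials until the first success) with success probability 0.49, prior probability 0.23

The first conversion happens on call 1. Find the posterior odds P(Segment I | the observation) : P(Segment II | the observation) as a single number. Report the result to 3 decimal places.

1.316

Posterior odds = (π_i f_i(x)) / (π_j f_j(x)); the normalising sum cancels.
Evaluate each component's likelihood at the observed value:
  L_I = 0.27·(1−0.27)^0 = 0.27·1 = 0.27
  L_II = 0.38·(1−0.38)^0 = 0.38·1 = 0.38
  L_III = 0.49·(1−0.49)^0 = 0.49·1 = 0.49
Odds = (0.50/0.27) × (0.27/0.38) = 1.85185 × 0.710526 ≈ 1.316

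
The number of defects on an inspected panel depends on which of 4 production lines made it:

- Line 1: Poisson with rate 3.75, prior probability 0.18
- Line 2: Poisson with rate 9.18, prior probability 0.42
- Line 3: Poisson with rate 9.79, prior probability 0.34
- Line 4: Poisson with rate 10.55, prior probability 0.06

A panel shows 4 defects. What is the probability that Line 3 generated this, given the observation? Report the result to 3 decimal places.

Posterior ∝ prior × likelihood, so P(k | x) ∝ P(Z=k) f_k(x); normalise over all components.
Component likelihoods at x = 4 defects:
  p_1 = 0.19378
  p_2 = 0.0305025
  p_3 = 0.0214376
  p_4 = 0.0135205
Prior × likelihood for each component:
  P(Z=1)·p_1 = 0.18 × 0.19378 = 0.0348804
  P(Z=2)·p_2 = 0.42 × 0.0305025 = 0.0128111
  P(Z=3)·p_3 = 0.34 × 0.0214376 = 0.00728879
  P(Z=4)·p_4 = 0.06 × 0.0135205 = 0.000811228
Sum: 0.0348804 + 0.0128111 + 0.00728879 + 0.000811228 = 0.0557915
Responsibility of Line 3: 0.00728879 / 0.0557915 ≈ 0.131

0.131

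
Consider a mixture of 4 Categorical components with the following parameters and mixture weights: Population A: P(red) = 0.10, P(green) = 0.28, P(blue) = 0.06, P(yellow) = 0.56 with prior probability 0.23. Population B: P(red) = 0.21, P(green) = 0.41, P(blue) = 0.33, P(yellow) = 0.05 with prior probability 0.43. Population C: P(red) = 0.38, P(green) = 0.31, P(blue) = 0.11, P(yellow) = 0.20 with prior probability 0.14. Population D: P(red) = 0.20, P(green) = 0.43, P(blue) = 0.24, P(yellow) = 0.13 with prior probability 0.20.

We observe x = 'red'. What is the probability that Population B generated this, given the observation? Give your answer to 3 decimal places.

0.437

P(component k | x) = w_k·f_k(x) / marginal(x), where marginal(x) = Σ_j w_j·f_j(x).
Categorical probabilities:
  L_A = P(red | comp) = 0.10
  L_B = P(red | comp) = 0.21
  L_C = P(red | comp) = 0.38
  L_D = P(red | comp) = 0.20
Unnormalised posteriors:
  w_A·L_A = 0.23 × 0.1 = 0.023
  w_B·L_B = 0.43 × 0.21 = 0.0903
  w_C·L_C = 0.14 × 0.38 = 0.0532
  w_D·L_D = 0.20 × 0.2 = 0.04
Sum: 0.023 + 0.0903 + 0.0532 + 0.04 = 0.2065
P(Population B | 'red') ≈ 0.437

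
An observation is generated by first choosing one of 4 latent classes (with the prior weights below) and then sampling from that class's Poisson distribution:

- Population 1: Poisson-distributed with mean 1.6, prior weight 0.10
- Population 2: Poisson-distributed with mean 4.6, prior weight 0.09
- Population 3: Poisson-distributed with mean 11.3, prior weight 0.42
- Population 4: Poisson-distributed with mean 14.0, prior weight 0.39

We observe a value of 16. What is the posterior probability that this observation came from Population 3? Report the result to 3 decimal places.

0.342

By Bayes' theorem, P(k | x) = π_k f_k(x) / Σ_j π_j f_j(x).
Evaluate each component's likelihood at the observed value:
  L_1 = 1.78004e-11
  L_2 = 1.93086e-05
  L_3 = 0.0417934
  L_4 = 0.0865578
Unnormalised posteriors:
  π_1·L_1 = 0.10 × 1.78004e-11 = 1.78004e-12
  π_2·L_2 = 0.09 × 1.93086e-05 = 1.73778e-06
  π_3·L_3 = 0.42 × 0.0417934 = 0.0175532
  π_4·L_4 = 0.39 × 0.0865578 = 0.0337575
Evidence: 1.78004e-12 + 1.73778e-06 + 0.0175532 + 0.0337575 = 0.0513125
P(Population 3 | 16) ≈ 0.342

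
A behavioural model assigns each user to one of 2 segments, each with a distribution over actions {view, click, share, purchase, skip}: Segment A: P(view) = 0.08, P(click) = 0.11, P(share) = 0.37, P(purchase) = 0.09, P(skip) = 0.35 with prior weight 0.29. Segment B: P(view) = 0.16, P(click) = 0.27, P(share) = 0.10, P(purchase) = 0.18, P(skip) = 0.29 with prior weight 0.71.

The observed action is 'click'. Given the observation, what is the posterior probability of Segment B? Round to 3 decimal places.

0.857

The responsibility of component k is P(Z=k) f_k(x) divided by Σ_j P(Z=j) f_j(x).
Evaluate each component's likelihood at the observed value:
  p_A = 0.11
  p_B = 0.27
Multiply by the mixture weights:
  P(Z=A)·p_A = 0.29 × 0.11 = 0.0319
  P(Z=B)·p_B = 0.71 × 0.27 = 0.1917
Marginal: 0.0319 + 0.1917 = 0.2236
P(Segment B | x) ≈ 0.857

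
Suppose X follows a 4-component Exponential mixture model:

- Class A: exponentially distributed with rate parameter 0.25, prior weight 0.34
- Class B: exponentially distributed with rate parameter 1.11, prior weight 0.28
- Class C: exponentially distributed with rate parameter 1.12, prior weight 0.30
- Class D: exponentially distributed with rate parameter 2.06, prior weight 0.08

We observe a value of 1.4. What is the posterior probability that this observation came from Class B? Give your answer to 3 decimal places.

0.321

Apply Bayes' rule: the posterior for each component is proportional to its prior times its likelihood at x.
Exponential densities:
  L_A = 0.176172
  L_B = 0.234655
  L_C = 0.233477
  L_D = 0.115176
Unnormalised posteriors:
  π_A·L_A = 0.34 × 0.176172 = 0.0598985
  π_B·L_B = 0.28 × 0.234655 = 0.0657033
  π_C·L_C = 0.30 × 0.233477 = 0.0700431
  π_D·L_D = 0.08 × 0.115176 = 0.00921408
Marginal: 0.0598985 + 0.0657033 + 0.0700431 + 0.00921408 = 0.204859
Responsibility of Class B: 0.0657033 / 0.204859 ≈ 0.321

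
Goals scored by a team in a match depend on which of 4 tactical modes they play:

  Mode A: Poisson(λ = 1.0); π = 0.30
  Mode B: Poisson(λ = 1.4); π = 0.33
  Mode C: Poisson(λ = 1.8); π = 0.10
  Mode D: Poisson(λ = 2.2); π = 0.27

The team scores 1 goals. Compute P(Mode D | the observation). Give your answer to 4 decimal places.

0.2058

Posterior ∝ prior × likelihood, so P(k | x) ∝ π_k f_k(x); normalise over all components.
Component likelihoods at x = 1 goals:
  f_A = 0.367879
  f_B = 0.345236
  f_C = 0.297538
  f_D = 0.243767
Prior × likelihood for each component:
  π_A·f_A = 0.30 × 0.367879 = 0.110364
  π_B·f_B = 0.33 × 0.345236 = 0.113928
  π_C·f_C = 0.10 × 0.297538 = 0.0297538
  π_D·f_D = 0.27 × 0.243767 = 0.0658171
Normaliser: 0.110364 + 0.113928 + 0.0297538 + 0.0658171 = 0.319863
P(Mode D | the observation) = 0.0658171 / 0.319863 ≈ 0.2058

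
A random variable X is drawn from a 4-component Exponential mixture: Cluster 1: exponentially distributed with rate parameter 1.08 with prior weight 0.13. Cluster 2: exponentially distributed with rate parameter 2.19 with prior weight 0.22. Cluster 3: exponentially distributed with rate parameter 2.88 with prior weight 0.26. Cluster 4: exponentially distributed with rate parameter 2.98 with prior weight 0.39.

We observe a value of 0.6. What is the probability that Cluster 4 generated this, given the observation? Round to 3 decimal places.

0.367

Apply Bayes' rule: the posterior for each component is proportional to its prior times its likelihood at x.
Evaluate each component's likelihood at the observed value:
  f_1 = 0.564938
  f_2 = 0.588547
  f_3 = 0.511601
  f_4 = 0.498537
Prior × likelihood for each component:
  π_1·f_1 = 0.13 × 0.564938 = 0.073442
  π_2·f_2 = 0.22 × 0.588547 = 0.12948
  π_3·f_3 = 0.26 × 0.511601 = 0.133016
  π_4·f_4 = 0.39 × 0.498537 = 0.19443
Marginal: 0.073442 + 0.12948 + 0.133016 + 0.19443 = 0.530368
So the posterior for Cluster 4 is 0.19443 / 0.530368 ≈ 0.367.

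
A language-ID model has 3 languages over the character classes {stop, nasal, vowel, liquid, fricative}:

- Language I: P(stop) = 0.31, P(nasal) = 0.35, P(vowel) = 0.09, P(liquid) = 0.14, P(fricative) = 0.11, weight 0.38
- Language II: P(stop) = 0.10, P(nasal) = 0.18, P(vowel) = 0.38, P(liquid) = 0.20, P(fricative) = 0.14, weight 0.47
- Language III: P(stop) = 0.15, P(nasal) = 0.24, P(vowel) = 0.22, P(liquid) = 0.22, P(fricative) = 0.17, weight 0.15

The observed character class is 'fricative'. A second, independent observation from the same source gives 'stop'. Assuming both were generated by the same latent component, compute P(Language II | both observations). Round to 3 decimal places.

0.282

Apply Bayes' rule: the posterior for each component is proportional to its prior times its likelihood at x.
Since both observations come from the same component, the likelihood for component k is f_k(x₁)·f_k(x₂).
  p_I = [P(fricative | comp) = 0.11] × [0.31] = 0.0341
  p_II = [P(fricative | comp) = 0.14] × [0.1] = 0.014
  p_III = [P(fricative | comp) = 0.17] × [0.15] = 0.0255
Weight by the priors:
  P(Z=I)·p_I = 0.38 × 0.0341 = 0.012958
  P(Z=II)·p_II = 0.47 × 0.014 = 0.00658
  P(Z=III)·p_III = 0.15 × 0.0255 = 0.003825
Normaliser: 0.012958 + 0.00658 + 0.003825 = 0.023363
P(Language II | x₁, x₂) ≈ 0.282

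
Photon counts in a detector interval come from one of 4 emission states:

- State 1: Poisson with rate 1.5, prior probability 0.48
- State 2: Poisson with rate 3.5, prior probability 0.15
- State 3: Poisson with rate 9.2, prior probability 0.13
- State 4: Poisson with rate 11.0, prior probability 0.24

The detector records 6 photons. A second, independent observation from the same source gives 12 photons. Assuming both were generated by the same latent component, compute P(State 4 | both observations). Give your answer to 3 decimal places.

By Bayes' theorem, P(k | x) = P(Z=k) f_k(x) / Σ_j P(Z=j) f_j(x).
Since both observations come from the same component, the likelihood for component k is f_k(x₁)·f_k(x₂).
  f_1 = [e^(−1.5)·1.5^6/6! = 0.00352999] × [6.04389e-08] = 2.13349e-10
  f_2 = [e^(−3.5)·3.5^6/6! = 0.0770983] × [0.000213034] = 1.64246e-05
  f_3 = [e^(−9.2)·9.2^6/6! = 0.0850913] × [0.0775546] = 0.00659923
  f_4 = [e^(−11.0)·11.0^6/6! = 0.0410946] × [0.10943] = 0.00449697
Unnormalised posteriors:
  P(Z=1)·f_1 = 0.48 × 2.13349e-10 = 1.02407e-10
  P(Z=2)·f_2 = 0.15 × 1.64246e-05 = 2.46369e-06
  P(Z=3)·f_3 = 0.13 × 0.00659923 = 0.000857899
  P(Z=4)·f_4 = 0.24 × 0.00449697 = 0.00107927
Evidence: 1.02407e-10 + 2.46369e-06 + 0.000857899 + 0.00107927 = 0.00193964
P(State 4 | data) = 0.00107927 / 0.00193964 ≈ 0.556

0.556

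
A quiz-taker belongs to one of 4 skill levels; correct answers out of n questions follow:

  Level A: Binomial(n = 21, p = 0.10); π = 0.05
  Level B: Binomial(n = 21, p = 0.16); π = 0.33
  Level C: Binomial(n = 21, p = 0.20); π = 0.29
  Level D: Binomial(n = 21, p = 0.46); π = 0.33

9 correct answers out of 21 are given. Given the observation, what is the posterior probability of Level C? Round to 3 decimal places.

The responsibility of component k is π_k f_k(x) divided by Σ_j π_j f_j(x).
Component likelihoods at x = 9 correct answers out of 21:
  p_A = 8.30145e-05
  p_B = 0.00249273
  p_C = 0.0103417
  p_D = 0.166644
Unnormalised posteriors:
  π_A·p_A = 0.05 × 8.30145e-05 = 4.15073e-06
  π_B·p_B = 0.33 × 0.00249273 = 0.000822601
  π_C·p_C = 0.29 × 0.0103417 = 0.00299911
  π_D·p_D = 0.33 × 0.166644 = 0.0549925
Denominator: 4.15073e-06 + 0.000822601 + 0.00299911 + 0.0549925 = 0.0588184
So the posterior for Level C is 0.00299911 / 0.0588184 ≈ 0.051.

0.051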